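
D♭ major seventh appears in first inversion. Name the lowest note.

D♭ major seventh in root position is D-flat–F–A-flat–C.
First inversion places the third in the bass, which is F.

F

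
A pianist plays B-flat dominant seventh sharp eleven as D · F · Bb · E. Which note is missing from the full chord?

Ab

The full B-flat dominant seventh sharp eleven chord is Bb, D, F, Ab, E.
Comparing with the voicing, the minor 7th (7th) — Ab — is absent.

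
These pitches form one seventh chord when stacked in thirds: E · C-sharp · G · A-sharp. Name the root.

A-sharp

Arranged so that each adjacent pair is a third by letter name: A-sharp – C-sharp – E – G.
The bottom of that stack, A-sharp, is the root (this is A-sharp diminished seventh).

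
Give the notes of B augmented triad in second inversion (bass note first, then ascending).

F-double-sharp  B  D-sharp

B augmented triad = B–D-sharp–F-double-sharp; second inversion → fifth (F-double-sharp) lowest.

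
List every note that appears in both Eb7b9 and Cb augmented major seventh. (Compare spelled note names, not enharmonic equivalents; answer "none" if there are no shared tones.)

Eb – G – Bb

Eb7b9 = Eb, G, Bb, Db, Fb.
Cb augmented major seventh = Cb, Eb, G, Bb.
Shared: Eb, G, Bb.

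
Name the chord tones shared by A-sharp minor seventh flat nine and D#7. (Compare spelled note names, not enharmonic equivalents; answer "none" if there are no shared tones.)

A-sharp minor seventh flat nine = A#, C#, E#, G#, B.
D#7 = D#, F##, A#, C#.
Shared: A#, C#.

A#  C#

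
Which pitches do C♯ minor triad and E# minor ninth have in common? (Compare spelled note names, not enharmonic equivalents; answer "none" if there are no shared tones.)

G-sharp

C♯ minor triad: C-sharp E G-sharp
E# minor ninth: E-sharp G-sharp B-sharp D-sharp F-double-sharp
Common to both → G-sharp.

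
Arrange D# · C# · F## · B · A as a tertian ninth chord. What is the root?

Stacking in thirds gives B – D# – F## – A – C#, so B is the root — B dominant ninth sharp five.

B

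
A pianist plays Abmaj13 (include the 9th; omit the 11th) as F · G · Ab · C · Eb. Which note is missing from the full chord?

Abmaj13 = Ab, C, Eb, G, Bb, F. The voicing lacks the 9th (major 9th), Bb.

Bb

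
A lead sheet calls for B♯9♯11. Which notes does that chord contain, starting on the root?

B#, D##, F##, A#, C##, E##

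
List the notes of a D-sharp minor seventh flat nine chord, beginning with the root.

D♯ – F♯ – A♯ – C♯ – E

Root D♯, quality minor seventh flat nine:
Root: D♯
Minor 3rd (3rd): F♯
Perfect 5th (5th): A♯
Minor 7th (7th): C♯
Minor 9th (9th): E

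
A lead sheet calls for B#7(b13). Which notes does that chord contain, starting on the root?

B# D## F## A# G#

Root B#, quality dominant seventh flat thirteen:
root → B#
3rd (major 3rd) → D##
5th (perfect 5th) → F##
7th (minor 7th) → A#
13th (minor 13th) → G#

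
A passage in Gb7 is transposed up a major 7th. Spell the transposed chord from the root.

F, A, C, E♭

Transposed root: G♭ → F (major 7th up). So we spell F dominant seventh:
Root: F
Major 3rd (3rd): A
Perfect 5th (5th): C
Minor 7th (7th): E♭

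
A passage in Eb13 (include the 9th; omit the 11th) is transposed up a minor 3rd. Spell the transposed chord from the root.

Gb, Bb, Db, Fb, Ab, Eb

Eb up a minor 3rd → Gb. New chord: Gb dominant thirteenth.
root → Gb
3rd (major 3rd) → Bb
5th (perfect 5th) → Db
7th (minor 7th) → Fb
9th (major 9th) → Ab
13th (major 13th) → Eb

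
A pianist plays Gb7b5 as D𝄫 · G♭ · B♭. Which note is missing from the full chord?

F♭

Gb7b5 = G♭, B♭, D𝄫, F♭. The voicing lacks the 7th (minor 7th), F♭.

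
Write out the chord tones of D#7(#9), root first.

D#, F##, A#, C#, E##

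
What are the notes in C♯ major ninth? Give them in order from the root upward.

C♯ major ninth: major ninth on C♯.
Root: C♯
Major 3rd (3rd): E♯
Perfect 5th (5th): G♯
Major 7th (7th): B♯
Major 9th (9th): D♯

C♯, E♯, G♯, B♯, D♯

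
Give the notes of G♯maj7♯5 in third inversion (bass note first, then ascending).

G♯maj7♯5 = G#–B#–D##–F##; third inversion → seventh (F##) lowest.

F## G# B# D##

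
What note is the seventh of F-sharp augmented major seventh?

Root of F-sharp augmented major seventh = F#. The 7th is a major 7th: F# up a major 7th → E#.

E#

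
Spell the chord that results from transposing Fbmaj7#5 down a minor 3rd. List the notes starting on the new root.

Db, F, A, C

Transposed root: Fb → Db (minor 3rd down). So we spell Db augmented major seventh:
root → Db
3rd (major 3rd) → F
5th (augmented 5th) → A
7th (major 7th) → C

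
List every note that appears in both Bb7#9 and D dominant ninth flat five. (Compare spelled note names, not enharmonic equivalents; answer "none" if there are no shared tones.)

D, Ab

Bb7#9 = Bb, D, F, Ab, C#.
D dominant ninth flat five = D, F#, Ab, C, E.
Shared: D, Ab.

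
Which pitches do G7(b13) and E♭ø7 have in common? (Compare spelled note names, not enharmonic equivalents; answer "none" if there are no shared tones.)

G7(b13) = G, B, D, F, Eb.
E♭ø7 = Eb, Gb, Bbb, Db.
Shared: Eb.

Eb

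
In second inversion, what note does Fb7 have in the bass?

Fb7 = Fb–Ab–Cb–Ebb. Second inversion → fifth in the bass = Cb.

Cb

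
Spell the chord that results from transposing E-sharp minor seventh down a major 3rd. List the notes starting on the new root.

C#, E, G#, B

E# down a major 3rd → C#. New chord: C# minor seventh.
- root: C#
- minor 3rd: E
- perfect 5th: G#
- minor 7th: B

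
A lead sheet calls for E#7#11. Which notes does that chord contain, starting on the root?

E# – G## – B# – D# – A##

E#7#11: dominant seventh sharp eleven on E#.
- root: E#
- major 3rd: G##
- perfect 5th: B#
- minor 7th: D#
- augmented 11th: A##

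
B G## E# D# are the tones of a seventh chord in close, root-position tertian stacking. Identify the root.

Arranged so that each adjacent pair is a third by letter name: E# – G## – B – D#.
The bottom of that stack, E#, is the root (this is E# dominant seventh flat five).

E#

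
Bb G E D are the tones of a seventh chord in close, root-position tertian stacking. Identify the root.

Arranged so that each adjacent pair is a third by letter name: E – G – Bb – D.
The bottom of that stack, E, is the root (this is E half-diminished seventh).

E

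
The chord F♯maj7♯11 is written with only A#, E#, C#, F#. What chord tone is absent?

The full F♯maj7♯11 chord is F#, A#, C#, E#, B#.
Comparing with the voicing, the augmented 11th (11th) — B# — is absent.

B#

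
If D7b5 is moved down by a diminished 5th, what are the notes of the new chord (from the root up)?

G# – B# – D – F#

Transposed root: D → G# (diminished 5th down). So we spell G# dominant seventh flat five:
G# — root
B# — major 3rd
D — diminished 5th
F# — minor 7th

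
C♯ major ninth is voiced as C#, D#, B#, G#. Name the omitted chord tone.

C♯ major ninth = C#, E#, G#, B#, D#. The voicing lacks the 3rd (major 3rd), E#.

E#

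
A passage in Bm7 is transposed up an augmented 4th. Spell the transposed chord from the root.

B up an augmented 4th → E#. New chord: E# minor seventh.
E# — root
G# — minor 3rd
B# — perfect 5th
D# — minor 7th

E# – G# – B# – D#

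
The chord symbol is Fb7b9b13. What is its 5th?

Cb

Root of Fb7b9b13 = Fb. The 5th is a perfect 5th: Fb up a perfect 5th → Cb.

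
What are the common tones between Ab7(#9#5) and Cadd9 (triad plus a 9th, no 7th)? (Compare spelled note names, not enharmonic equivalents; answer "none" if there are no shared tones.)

C E

Ab7(#9#5) = Ab, C, E, Gb, B.
Cadd9 = C, E, G, D.
Shared: C, E.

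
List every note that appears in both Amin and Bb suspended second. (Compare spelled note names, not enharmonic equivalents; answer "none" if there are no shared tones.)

C

Amin: A C E
Bb suspended second: Bb C F
Common to both → C.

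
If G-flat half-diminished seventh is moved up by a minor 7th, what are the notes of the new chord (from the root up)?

Fb, Abb, Cbb, Ebb

A minor 7th up from Gb is Fb, so the new chord is Fb half-diminished seventh.
root → Fb
3rd (minor 3rd) → Abb
5th (diminished 5th) → Cbb
7th (minor 7th) → Ebb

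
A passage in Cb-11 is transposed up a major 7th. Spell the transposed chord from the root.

Transposed root: Cb → Bb (major 7th up). So we spell Bb minor eleventh:
Root: Bb
Minor 3rd (3rd): Db
Perfect 5th (5th): F
Minor 7th (7th): Ab
Major 9th (9th): C
Perfect 11th (11th): Eb

Bb, Db, F, Ab, C, Eb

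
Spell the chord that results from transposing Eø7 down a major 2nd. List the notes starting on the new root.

A major 2nd down from E is D, so the new chord is D half-diminished seventh.
Root: D
Minor 3rd (3rd): F
Diminished 5th (5th): A♭
Minor 7th (7th): C

D  F  A♭  C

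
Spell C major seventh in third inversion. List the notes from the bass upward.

In root position, C major seventh is C–E–G–B.
Third inversion puts the seventh (B) in the bass.

B  C  E  G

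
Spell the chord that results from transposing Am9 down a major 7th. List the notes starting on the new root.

Bb  Db  F  Ab  C

Transposed root: A → Bb (major 7th down). So we spell Bb minor ninth:
Root: Bb
Minor 3rd (3rd): Db
Perfect 5th (5th): F
Minor 7th (7th): Ab
Major 9th (9th): C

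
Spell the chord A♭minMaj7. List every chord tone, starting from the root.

Root A♭, quality minor-major seventh:
root → A♭
3rd (minor 3rd) → C♭
5th (perfect 5th) → E♭
7th (major 7th) → G

A♭, C♭, E♭, G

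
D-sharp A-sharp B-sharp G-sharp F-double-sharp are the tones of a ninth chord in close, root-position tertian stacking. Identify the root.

Stacking in thirds gives G-sharp – B-sharp – D-sharp – F-double-sharp – A-sharp, so G-sharp is the root — G-sharp major ninth.

G-sharp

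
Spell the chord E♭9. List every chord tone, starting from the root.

E♭9 is a dominant ninth built on Eb.
Root: Eb
Major 3rd (3rd): G
Perfect 5th (5th): Bb
Minor 7th (7th): Db
Major 9th (9th): F

Eb G Bb Db F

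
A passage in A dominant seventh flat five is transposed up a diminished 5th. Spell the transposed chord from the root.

E-flat  G  B-double-flat  D-flat

Transposed root: A → E-flat (diminished 5th up). So we spell E-flat dominant seventh flat five:
root → E-flat
3rd (major 3rd) → G
5th (diminished 5th) → B-double-flat
7th (minor 7th) → D-flat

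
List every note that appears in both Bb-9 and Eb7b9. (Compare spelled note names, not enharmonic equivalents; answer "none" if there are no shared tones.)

Bb  Db

Bb-9 = Bb, Db, F, Ab, C.
Eb7b9 = Eb, G, Bb, Db, Fb.
Shared: Bb, Db.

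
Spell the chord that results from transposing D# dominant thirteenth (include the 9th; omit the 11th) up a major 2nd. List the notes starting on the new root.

Transposed root: D-sharp → E-sharp (major 2nd up). So we spell E-sharp dominant thirteenth:
Root: E-sharp
Major 3rd (3rd): G-double-sharp
Perfect 5th (5th): B-sharp
Minor 7th (7th): D-sharp
Major 9th (9th): F-double-sharp
Major 13th (13th): C-double-sharp

E-sharp – G-double-sharp – B-sharp – D-sharp – F-double-sharp – C-double-sharp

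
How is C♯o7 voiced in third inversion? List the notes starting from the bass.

In root position, C♯o7 is C♯–E–G–B♭.
Third inversion puts the seventh (B♭) in the bass.

B♭ – C♯ – E – G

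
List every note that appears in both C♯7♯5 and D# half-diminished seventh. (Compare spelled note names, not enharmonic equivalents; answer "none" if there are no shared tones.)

C♯7♯5: C# E# G## B
D# half-diminished seventh: D# F# A C#
Common to both → C#.

C#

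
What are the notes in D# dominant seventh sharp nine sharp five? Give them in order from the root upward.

Root D#, quality dominant seventh sharp nine sharp five:
D# — root
F## — major 3rd
A## — augmented 5th
C# — minor 7th
E## — augmented 9th

D# – F## – A## – C# – E##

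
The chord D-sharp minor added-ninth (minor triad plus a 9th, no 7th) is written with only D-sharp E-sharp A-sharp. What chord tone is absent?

D-sharp minor added-ninth = D-sharp, F-sharp, A-sharp, E-sharp. The voicing lacks the 3rd (minor 3rd), F-sharp.

F-sharp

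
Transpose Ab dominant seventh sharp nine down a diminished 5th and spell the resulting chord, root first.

A diminished 5th down from Ab is D, so the new chord is D dominant seventh sharp nine.
- root: D
- major 3rd: F#
- perfect 5th: A
- minor 7th: C
- augmented 9th: E#

D F# A C E#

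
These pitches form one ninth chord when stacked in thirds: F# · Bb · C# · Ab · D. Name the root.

Bb

Arranged so that each adjacent pair is a third by letter name: Bb – D – F# – Ab – C#.
The bottom of that stack, Bb, is the root (this is Bb dominant seventh sharp nine sharp five).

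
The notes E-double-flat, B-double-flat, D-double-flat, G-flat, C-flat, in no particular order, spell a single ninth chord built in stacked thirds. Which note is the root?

Arranged so that each adjacent pair is a third by letter name: C-flat – E-double-flat – G-flat – B-double-flat – D-double-flat.
The bottom of that stack, C-flat, is the root (this is C-flat minor seventh flat nine).

C-flat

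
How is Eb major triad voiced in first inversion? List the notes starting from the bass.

G B-flat E-flat

In root position, Eb major triad is E-flat–G–B-flat.
First inversion puts the third (G) in the bass.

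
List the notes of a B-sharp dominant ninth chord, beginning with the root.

B-sharp dominant ninth is a dominant ninth built on B-sharp.
Root: B-sharp
Major 3rd (3rd): D-double-sharp
Perfect 5th (5th): F-double-sharp
Minor 7th (7th): A-sharp
Major 9th (9th): C-double-sharp

B-sharp, D-double-sharp, F-double-sharp, A-sharp, C-double-sharp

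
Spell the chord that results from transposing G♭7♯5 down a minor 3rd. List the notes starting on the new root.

E♭, G, B, D♭

Transposed root: G♭ → E♭ (minor 3rd down). So we spell E♭ augmented seventh:
E♭ — root
G — major 3rd
B — augmented 5th
D♭ — minor 7th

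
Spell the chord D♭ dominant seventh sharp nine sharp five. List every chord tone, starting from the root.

Db  F  A  Cb  E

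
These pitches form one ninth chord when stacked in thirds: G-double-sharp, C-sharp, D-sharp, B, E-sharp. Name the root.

Arranged so that each adjacent pair is a third by letter name: C-sharp – E-sharp – G-double-sharp – B – D-sharp.
The bottom of that stack, C-sharp, is the root (this is C-sharp dominant ninth sharp five).

C-sharp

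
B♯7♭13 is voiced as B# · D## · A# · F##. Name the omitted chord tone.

G#

The full B♯7♭13 chord is B#, D##, F##, A#, G#.
Comparing with the voicing, the minor 13th (13th) — G# — is absent.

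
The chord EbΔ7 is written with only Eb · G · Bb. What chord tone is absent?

EbΔ7 = Eb, G, Bb, D. The voicing lacks the 7th (major 7th), D.

D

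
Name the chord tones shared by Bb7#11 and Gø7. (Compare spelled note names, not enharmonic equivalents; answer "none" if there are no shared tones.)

Bb7#11 = Bb, D, F, Ab, E.
Gø7 = G, Bb, Db, F.
Shared: Bb, F.

Bb – F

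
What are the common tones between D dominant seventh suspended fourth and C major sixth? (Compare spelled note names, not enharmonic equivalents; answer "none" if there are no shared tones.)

G – A – C

D dominant seventh suspended fourth = D, G, A, C.
C major sixth = C, E, G, A.
Shared: G, A, C.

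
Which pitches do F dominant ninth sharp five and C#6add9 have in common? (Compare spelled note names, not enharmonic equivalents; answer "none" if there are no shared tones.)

F dominant ninth sharp five = F, A, C#, Eb, G.
C#6add9 = C#, E#, G#, A#, D#.
Shared: C#.

C#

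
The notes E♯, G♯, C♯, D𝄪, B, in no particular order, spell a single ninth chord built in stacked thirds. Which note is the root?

C♯

Arranged so that each adjacent pair is a third by letter name: C♯ – E♯ – G♯ – B – D𝄪.
The bottom of that stack, C♯, is the root (this is C♯ dominant seventh sharp nine).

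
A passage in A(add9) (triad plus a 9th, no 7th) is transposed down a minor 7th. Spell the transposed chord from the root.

B – D# – F# – C#

A minor 7th down from A is B, so the new chord is B added-ninth.
- root: B
- major 3rd: D#
- perfect 5th: F#
- major 9th: C#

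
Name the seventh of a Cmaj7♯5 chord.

Cmaj7♯5 is built on C; its 7th is a major 7th above the root.
A seventh above C uses the letter B, and the major 7th above C is B.

B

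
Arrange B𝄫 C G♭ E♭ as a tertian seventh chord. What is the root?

C

Stacking in thirds gives C – E♭ – G♭ – B𝄫, so C is the root — C diminished seventh.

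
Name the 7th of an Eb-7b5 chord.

Db

Root of Eb-7b5 = Eb. The 7th is a minor 7th: Eb up a minor 7th → Db.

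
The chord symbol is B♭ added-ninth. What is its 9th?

C

B♭ added-ninth is built on B-flat; its 9th is a major 9th above the root.
A second above B uses the letter C, and the major 9th above B-flat is C.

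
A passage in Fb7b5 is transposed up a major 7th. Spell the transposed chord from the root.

Fb up a major 7th → Eb. New chord: Eb dominant seventh flat five.
Eb — root
G — major 3rd
Bbb — diminished 5th
Db — minor 7th

Eb, G, Bbb, Db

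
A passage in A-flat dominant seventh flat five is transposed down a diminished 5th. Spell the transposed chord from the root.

A diminished 5th down from Ab is D, so the new chord is D dominant seventh flat five.
root → D
3rd (major 3rd) → F#
5th (diminished 5th) → Ab
7th (minor 7th) → C

D – F# – Ab – C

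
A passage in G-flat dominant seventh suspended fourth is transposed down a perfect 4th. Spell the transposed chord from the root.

A perfect 4th down from Gb is Db, so the new chord is Db dominant seventh suspended fourth.
Root: Db
Perfect 4th (4th): Gb
Perfect 5th (5th): Ab
Minor 7th (7th): Cb

Db – Gb – Ab – Cb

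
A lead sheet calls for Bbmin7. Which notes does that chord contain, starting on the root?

Bb Db F Ab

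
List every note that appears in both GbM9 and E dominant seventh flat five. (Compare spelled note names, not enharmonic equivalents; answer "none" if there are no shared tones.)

GbM9: Gb Bb Db F Ab
E dominant seventh flat five: E G# Bb D
Common to both → Bb.

Bb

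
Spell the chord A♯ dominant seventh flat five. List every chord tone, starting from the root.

A♯ dominant seventh flat five is a dominant seventh flat five built on A-sharp.
root → A-sharp
3rd (major 3rd) → C-double-sharp
5th (diminished 5th) → E
7th (minor 7th) → G-sharp

A-sharp, C-double-sharp, E, G-sharp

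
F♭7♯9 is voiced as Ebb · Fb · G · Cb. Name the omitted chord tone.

F♭7♯9 = Fb, Ab, Cb, Ebb, G. The voicing lacks the 3rd (major 3rd), Ab.

Ab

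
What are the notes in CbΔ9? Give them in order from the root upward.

C♭  E♭  G♭  B♭  D♭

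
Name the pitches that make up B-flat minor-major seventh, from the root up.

Bb, Db, F, A

Root Bb, quality minor-major seventh:
Bb — root
Db — minor 3rd
F — perfect 5th
A — major 7th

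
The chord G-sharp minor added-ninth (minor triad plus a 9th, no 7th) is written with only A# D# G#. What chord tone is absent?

G-sharp minor added-ninth = G#, B, D#, A#. The voicing lacks the 3rd (minor 3rd), B.

B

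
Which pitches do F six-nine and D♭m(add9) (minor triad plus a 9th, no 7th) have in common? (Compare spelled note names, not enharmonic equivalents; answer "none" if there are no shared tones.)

F six-nine: F A C D G
D♭m(add9): Db Fb Ab Eb
Common to both → none.

none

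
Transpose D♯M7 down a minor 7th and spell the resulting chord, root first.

E#  G##  B#  D##

A minor 7th down from D# is E#, so the new chord is E# major seventh.
root → E#
3rd (major 3rd) → G##
5th (perfect 5th) → B#
7th (major 7th) → D##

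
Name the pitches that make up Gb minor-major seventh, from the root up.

Gb minor-major seventh is a minor-major seventh built on G-flat.
root → G-flat
3rd (minor 3rd) → B-double-flat
5th (perfect 5th) → D-flat
7th (major 7th) → F

G-flat B-double-flat D-flat F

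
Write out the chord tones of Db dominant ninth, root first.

D-flat F A-flat C-flat E-flat

Db dominant ninth: dominant ninth on D-flat.
Root: D-flat
Major 3rd (3rd): F
Perfect 5th (5th): A-flat
Minor 7th (7th): C-flat
Major 9th (9th): E-flat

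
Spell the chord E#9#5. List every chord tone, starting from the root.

E#, G##, B##, D#, F##

E#9#5: dominant ninth sharp five on E#.
- root: E#
- major 3rd: G##
- augmented 5th: B##
- minor 7th: D#
- major 9th: F##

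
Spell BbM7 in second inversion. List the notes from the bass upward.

F, A, Bb, D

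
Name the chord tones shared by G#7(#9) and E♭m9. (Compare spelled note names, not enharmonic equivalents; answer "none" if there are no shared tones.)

G#7(#9) = G#, B#, D#, F#, A##.
E♭m9 = Eb, Gb, Bb, Db, F.
Shared: none.

none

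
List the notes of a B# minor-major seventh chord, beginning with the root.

B# minor-major seventh: minor-major seventh on B♯.
- root: B♯
- minor 3rd: D♯
- perfect 5th: F𝄪
- major 7th: A𝄪

B♯, D♯, F𝄪, A𝄪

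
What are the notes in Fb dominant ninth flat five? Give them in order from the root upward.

Fb dominant ninth flat five: dominant ninth flat five on F-flat.
root → F-flat
3rd (major 3rd) → A-flat
5th (diminished 5th) → C-double-flat
7th (minor 7th) → E-double-flat
9th (major 9th) → G-flat

F-flat, A-flat, C-double-flat, E-double-flat, G-flat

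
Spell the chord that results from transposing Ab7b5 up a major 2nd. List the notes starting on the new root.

Transposed root: Ab → Bb (major 2nd up). So we spell Bb dominant seventh flat five:
- root: Bb
- major 3rd: D
- diminished 5th: Fb
- minor 7th: Ab

Bb, D, Fb, Ab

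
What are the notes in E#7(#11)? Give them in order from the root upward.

E#7(#11) is a dominant seventh sharp eleven built on E♯.
Root: E♯
Major 3rd (3rd): G𝄪
Perfect 5th (5th): B♯
Minor 7th (7th): D♯
Augmented 11th (11th): A𝄪

E♯, G𝄪, B♯, D♯, A𝄪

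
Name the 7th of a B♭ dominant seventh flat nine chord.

Ab

B♭ dominant seventh flat nine is built on Bb; its 7th is a minor 7th above the root.
A seventh above B uses the letter A, and the minor 7th above Bb is Ab.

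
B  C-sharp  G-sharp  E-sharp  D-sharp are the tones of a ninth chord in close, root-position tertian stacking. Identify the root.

C-sharp

Stacking in thirds gives C-sharp – E-sharp – G-sharp – B – D-sharp, so C-sharp is the root — C-sharp dominant ninth.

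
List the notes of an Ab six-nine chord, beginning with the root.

Ab  C  Eb  F  Bb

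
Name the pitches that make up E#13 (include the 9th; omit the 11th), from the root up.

E#13 is a dominant thirteenth built on E#.
root → E#
3rd (major 3rd) → G##
5th (perfect 5th) → B#
7th (minor 7th) → D#
9th (major 9th) → F##
13th (major 13th) → C##

E# G## B# D# F## C##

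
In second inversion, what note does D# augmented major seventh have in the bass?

A-double-sharp

D# augmented major seventh in root position is D-sharp–F-double-sharp–A-double-sharp–C-double-sharp.
Second inversion places the fifth in the bass, which is A-double-sharp.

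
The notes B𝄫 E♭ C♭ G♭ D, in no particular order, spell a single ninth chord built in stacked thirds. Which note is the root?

C♭

Arranged so that each adjacent pair is a third by letter name: C♭ – E♭ – G♭ – B𝄫 – D.
The bottom of that stack, C♭, is the root (this is C♭ dominant seventh sharp nine).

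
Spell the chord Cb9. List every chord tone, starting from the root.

Cb9 is a dominant ninth built on Cb.
- root: Cb
- major 3rd: Eb
- perfect 5th: Gb
- minor 7th: Bbb
- major 9th: Db

Cb  Eb  Gb  Bbb  Db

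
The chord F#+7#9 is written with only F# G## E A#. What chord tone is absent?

The full F#+7#9 chord is F#, A#, C##, E, G##.
Comparing with the voicing, the augmented 5th (5th) — C## — is absent.

C##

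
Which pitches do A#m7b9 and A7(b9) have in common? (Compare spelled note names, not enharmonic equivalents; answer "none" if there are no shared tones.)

C#

A#m7b9: A# C# E# G# B
A7(b9): A C# E G Bb
Common to both → C#.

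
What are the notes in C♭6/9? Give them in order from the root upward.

Cb Eb Gb Ab Db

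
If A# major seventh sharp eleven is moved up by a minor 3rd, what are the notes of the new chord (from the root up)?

C#, E#, G#, B#, F##

A# up a minor 3rd → C#. New chord: C# major seventh sharp eleven.
- root: C#
- major 3rd: E#
- perfect 5th: G#
- major 7th: B#
- augmented 11th: F##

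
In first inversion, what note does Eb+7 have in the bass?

Eb+7 in root position is Eb–G–B–Db.
First inversion places the third in the bass, which is G.

G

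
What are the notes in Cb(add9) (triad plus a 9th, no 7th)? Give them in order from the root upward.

Cb(add9): added-ninth on Cb.
- root: Cb
- major 3rd: Eb
- perfect 5th: Gb
- major 9th: Db

Cb – Eb – Gb – Db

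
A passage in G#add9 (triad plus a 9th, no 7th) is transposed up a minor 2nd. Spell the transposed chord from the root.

Transposed root: G# → A (minor 2nd up). So we spell A added-ninth:
Root: A
Major 3rd (3rd): C#
Perfect 5th (5th): E
Major 9th (9th): B

A, C#, E, B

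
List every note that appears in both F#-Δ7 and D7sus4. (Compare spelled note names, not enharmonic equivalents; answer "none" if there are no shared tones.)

F#-Δ7 = F#, A, C#, E#.
D7sus4 = D, G, A, C.
Shared: A.

A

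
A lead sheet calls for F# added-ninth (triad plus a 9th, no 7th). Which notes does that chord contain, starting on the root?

F-sharp  A-sharp  C-sharp  G-sharp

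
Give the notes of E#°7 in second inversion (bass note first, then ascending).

B D E# G#

In root position, E#°7 is E#–G#–B–D.
Second inversion puts the fifth (B) in the bass.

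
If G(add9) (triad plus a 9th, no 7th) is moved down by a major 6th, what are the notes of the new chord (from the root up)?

B♭ D F C

A major 6th down from G is B♭, so the new chord is B♭ added-ninth.
- root: B♭
- major 3rd: D
- perfect 5th: F
- major 9th: C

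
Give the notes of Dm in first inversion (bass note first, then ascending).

In root position, Dm is D–F–A.
First inversion puts the third (F) in the bass.

F – A – D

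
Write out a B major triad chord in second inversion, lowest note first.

F#  B  D#

B major triad = B–D#–F#; second inversion → fifth (F#) lowest.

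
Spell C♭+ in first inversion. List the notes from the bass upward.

E♭ G C♭

In root position, C♭+ is C♭–E♭–G.
First inversion puts the third (E♭) in the bass.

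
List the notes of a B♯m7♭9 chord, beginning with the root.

B♯m7♭9 is a minor seventh flat nine built on B#.
B# — root
D# — minor 3rd
F## — perfect 5th
A# — minor 7th
C# — minor 9th

B# D# F## A# C#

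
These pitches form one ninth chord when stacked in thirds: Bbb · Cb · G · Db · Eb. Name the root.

Stacking in thirds gives Cb – Eb – G – Bbb – Db, so Cb is the root — Cb dominant ninth sharp five.

Cb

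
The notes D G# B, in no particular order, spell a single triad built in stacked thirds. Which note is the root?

Stacking in thirds gives G# – B – D, so G# is the root — G# diminished triad.

G#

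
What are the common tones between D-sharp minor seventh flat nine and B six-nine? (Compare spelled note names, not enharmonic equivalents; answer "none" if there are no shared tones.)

D-sharp minor seventh flat nine: D-sharp F-sharp A-sharp C-sharp E
B six-nine: B D-sharp F-sharp G-sharp C-sharp
Common to both → D-sharp, F-sharp, C-sharp.

D-sharp, F-sharp, C-sharp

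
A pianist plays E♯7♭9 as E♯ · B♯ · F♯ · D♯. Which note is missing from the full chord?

The full E♯7♭9 chord is E♯, G𝄪, B♯, D♯, F♯.
Comparing with the voicing, the major 3rd (3rd) — G𝄪 — is absent.

G𝄪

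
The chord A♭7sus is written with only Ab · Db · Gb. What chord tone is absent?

A♭7sus = Ab, Db, Eb, Gb. The voicing lacks the 5th (perfect 5th), Eb.

Eb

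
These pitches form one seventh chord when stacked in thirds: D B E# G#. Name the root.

E#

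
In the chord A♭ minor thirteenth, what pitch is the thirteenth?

F

A♭ minor thirteenth is built on A-flat; its 13th is a major 13th above the root.
A sixth above A uses the letter F, and the major 13th above A-flat is F.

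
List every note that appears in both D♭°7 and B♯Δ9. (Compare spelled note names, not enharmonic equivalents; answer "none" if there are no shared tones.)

none

D♭°7: Db Fb Abb Cbb
B♯Δ9: B# D## F## A## C##
Common to both → none.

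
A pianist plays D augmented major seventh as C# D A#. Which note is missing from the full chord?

The full D augmented major seventh chord is D, F#, A#, C#.
Comparing with the voicing, the major 3rd (3rd) — F# — is absent.

F#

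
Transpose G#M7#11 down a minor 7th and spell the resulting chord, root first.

A♯ C𝄪 E♯ G𝄪 D𝄪

G♯ down a minor 7th → A♯. New chord: A♯ major seventh sharp eleven.
root → A♯
3rd (major 3rd) → C𝄪
5th (perfect 5th) → E♯
7th (major 7th) → G𝄪
11th (augmented 11th) → D𝄪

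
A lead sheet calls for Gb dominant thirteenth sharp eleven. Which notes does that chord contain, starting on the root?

Gb dominant thirteenth sharp eleven is a dominant thirteenth sharp eleven built on G-flat.
G-flat — root
B-flat — major 3rd
D-flat — perfect 5th
F-flat — minor 7th
A-flat — major 9th
C — augmented 11th
E-flat — major 13th

G-flat B-flat D-flat F-flat A-flat C E-flat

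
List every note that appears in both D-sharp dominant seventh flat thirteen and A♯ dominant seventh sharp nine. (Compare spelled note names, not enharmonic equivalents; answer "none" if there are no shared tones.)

A-sharp

D-sharp dominant seventh flat thirteen = D-sharp, F-double-sharp, A-sharp, C-sharp, B.
A♯ dominant seventh sharp nine = A-sharp, C-double-sharp, E-sharp, G-sharp, B-double-sharp.
Shared: A-sharp.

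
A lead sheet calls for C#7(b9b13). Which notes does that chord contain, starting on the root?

Root C#, quality dominant seventh flat nine flat thirteen:
root → C#
3rd (major 3rd) → E#
5th (perfect 5th) → G#
7th (minor 7th) → B
9th (minor 9th) → D
13th (minor 13th) → A

C#, E#, G#, B, D, A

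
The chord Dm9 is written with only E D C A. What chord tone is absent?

F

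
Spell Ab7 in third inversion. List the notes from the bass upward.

In root position, Ab7 is Ab–C–Eb–Gb.
Third inversion puts the seventh (Gb) in the bass.

Gb, Ab, C, Eb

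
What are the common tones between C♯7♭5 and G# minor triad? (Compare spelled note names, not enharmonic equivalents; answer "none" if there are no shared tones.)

C♯7♭5 = C#, E#, G, B.
G# minor triad = G#, B, D#.
Shared: B.

B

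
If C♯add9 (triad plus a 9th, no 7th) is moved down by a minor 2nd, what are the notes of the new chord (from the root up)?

B#, D##, F##, C##

C# down a minor 2nd → B#. New chord: B# added-ninth.
Root: B#
Major 3rd (3rd): D##
Perfect 5th (5th): F##
Major 9th (9th): C##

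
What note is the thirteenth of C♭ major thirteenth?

Root of C♭ major thirteenth = C♭. The 13th is a major 13th: C♭ up a major 13th → A♭.

A♭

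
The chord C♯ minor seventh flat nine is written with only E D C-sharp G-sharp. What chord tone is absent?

B

C♯ minor seventh flat nine = C-sharp, E, G-sharp, B, D. The voicing lacks the 7th (minor 7th), B.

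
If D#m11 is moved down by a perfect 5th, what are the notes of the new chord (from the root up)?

G#, B, D#, F#, A#, C#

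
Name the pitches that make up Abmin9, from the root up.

Ab  Cb  Eb  Gb  Bb

Abmin9 is a minor ninth built on Ab.
- root: Ab
- minor 3rd: Cb
- perfect 5th: Eb
- minor 7th: Gb
- major 9th: Bb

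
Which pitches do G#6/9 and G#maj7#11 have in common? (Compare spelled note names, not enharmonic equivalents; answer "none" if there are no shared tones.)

G#, B#, D#

G#6/9: G# B# D# E# A#
G#maj7#11: G# B# D# F## C##
Common to both → G#, B#, D#.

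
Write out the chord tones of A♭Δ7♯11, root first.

A♭  C  E♭  G  D

A♭Δ7♯11: major seventh sharp eleven on A♭.
root → A♭
3rd (major 3rd) → C
5th (perfect 5th) → E♭
7th (major 7th) → G
11th (augmented 11th) → D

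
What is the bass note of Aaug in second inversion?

E#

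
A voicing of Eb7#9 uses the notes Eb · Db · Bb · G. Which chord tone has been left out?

The full Eb7#9 chord is Eb, G, Bb, Db, F#.
Comparing with the voicing, the augmented 9th (9th) — F# — is absent.

F#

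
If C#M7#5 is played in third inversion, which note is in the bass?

C#M7#5 in root position is C#–E#–G##–B#.
Third inversion places the seventh in the bass, which is B#.

B#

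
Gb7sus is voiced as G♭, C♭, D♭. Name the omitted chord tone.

F♭

The full Gb7sus chord is G♭, C♭, D♭, F♭.
Comparing with the voicing, the minor 7th (7th) — F♭ — is absent.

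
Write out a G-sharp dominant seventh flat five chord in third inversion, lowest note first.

F♯ – G♯ – B♯ – D

In root position, G-sharp dominant seventh flat five is G♯–B♯–D–F♯.
Third inversion puts the seventh (F♯) in the bass.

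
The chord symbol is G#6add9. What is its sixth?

E#

Root of G#6add9 = G#. The 6th is a major 6th: G# up a major 6th → E#.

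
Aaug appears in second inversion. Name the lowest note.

Aaug = A–C#–E#. Second inversion → fifth in the bass = E#.

E#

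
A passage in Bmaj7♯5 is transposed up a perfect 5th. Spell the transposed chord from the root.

B up a perfect 5th → F#. New chord: F# augmented major seventh.
- root: F#
- major 3rd: A#
- augmented 5th: C##
- major 7th: E#

F# – A# – C## – E#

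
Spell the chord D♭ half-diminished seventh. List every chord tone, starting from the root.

D♭ half-diminished seventh is a half-diminished seventh built on D-flat.
Root: D-flat
Minor 3rd (3rd): F-flat
Diminished 5th (5th): A-double-flat
Minor 7th (7th): C-flat

D-flat F-flat A-double-flat C-flat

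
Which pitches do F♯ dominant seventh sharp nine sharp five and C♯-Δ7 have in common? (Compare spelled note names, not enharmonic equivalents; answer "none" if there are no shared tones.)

E

F♯ dominant seventh sharp nine sharp five: F# A# C## E G##
C♯-Δ7: C# E G# B#
Common to both → E.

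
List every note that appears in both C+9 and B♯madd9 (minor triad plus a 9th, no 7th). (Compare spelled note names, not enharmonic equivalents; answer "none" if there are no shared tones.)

C+9 = C, E, G#, Bb, D.
B♯madd9 = B#, D#, F##, C##.
Shared: none.

none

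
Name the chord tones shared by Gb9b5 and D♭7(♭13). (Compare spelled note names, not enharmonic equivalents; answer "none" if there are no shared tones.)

Ab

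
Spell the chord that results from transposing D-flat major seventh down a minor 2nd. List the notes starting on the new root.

C, E, G, B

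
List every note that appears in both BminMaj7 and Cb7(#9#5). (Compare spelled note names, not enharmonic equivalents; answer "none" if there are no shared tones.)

BminMaj7: B D F♯ A♯
Cb7(#9#5): C♭ E♭ G B𝄫 D
Common to both → D.

D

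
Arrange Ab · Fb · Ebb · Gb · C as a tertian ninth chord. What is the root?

Fb

Arranged so that each adjacent pair is a third by letter name: Fb – Ab – C – Ebb – Gb.
The bottom of that stack, Fb, is the root (this is Fb dominant ninth sharp five).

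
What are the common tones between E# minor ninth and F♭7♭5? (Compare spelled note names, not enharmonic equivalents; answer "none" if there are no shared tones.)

none

E# minor ninth = E#, G#, B#, D#, F##.
F♭7♭5 = Fb, Ab, Cbb, Ebb.
Shared: none.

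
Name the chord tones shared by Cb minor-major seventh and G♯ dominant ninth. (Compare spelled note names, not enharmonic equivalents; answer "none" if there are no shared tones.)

Cb minor-major seventh: Cb Ebb Gb Bb
G♯ dominant ninth: G# B# D# F# A#
Common to both → none.

none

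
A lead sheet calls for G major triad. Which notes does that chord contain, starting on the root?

G major triad is a major triad built on G.
Root: G
Major 3rd (3rd): B
Perfect 5th (5th): D

G – B – D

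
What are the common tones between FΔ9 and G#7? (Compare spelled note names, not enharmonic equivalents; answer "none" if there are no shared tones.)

none

FΔ9: F A C E G
G#7: G♯ B♯ D♯ F♯
Common to both → none.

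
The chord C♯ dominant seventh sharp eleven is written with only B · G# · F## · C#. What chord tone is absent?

C♯ dominant seventh sharp eleven = C#, E#, G#, B, F##. The voicing lacks the 3rd (major 3rd), E#.

E#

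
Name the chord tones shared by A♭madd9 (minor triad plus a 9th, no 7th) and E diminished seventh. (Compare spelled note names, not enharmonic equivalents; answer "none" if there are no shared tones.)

Bb

A♭madd9 = Ab, Cb, Eb, Bb.
E diminished seventh = E, G, Bb, Db.
Shared: Bb.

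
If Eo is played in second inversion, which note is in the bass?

Bb

Eo = E–G–Bb. Second inversion → fifth in the bass = Bb.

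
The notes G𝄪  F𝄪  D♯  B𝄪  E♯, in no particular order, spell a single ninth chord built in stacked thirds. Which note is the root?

Stacking in thirds gives E♯ – G𝄪 – B𝄪 – D♯ – F𝄪, so E♯ is the root — E♯ dominant ninth sharp five.

E♯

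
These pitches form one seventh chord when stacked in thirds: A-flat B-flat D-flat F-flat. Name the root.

B-flat

Arranged so that each adjacent pair is a third by letter name: B-flat – D-flat – F-flat – A-flat.
The bottom of that stack, B-flat, is the root (this is B-flat half-diminished seventh).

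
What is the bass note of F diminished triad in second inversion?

F diminished triad in root position is F–Ab–Cb.
Second inversion places the fifth in the bass, which is Cb.

Cb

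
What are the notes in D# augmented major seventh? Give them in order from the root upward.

D-sharp  F-double-sharp  A-double-sharp  C-double-sharp

D# augmented major seventh is an augmented major seventh built on D-sharp.
- root: D-sharp
- major 3rd: F-double-sharp
- augmented 5th: A-double-sharp
- major 7th: C-double-sharp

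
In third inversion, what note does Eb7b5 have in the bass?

Eb7b5 in root position is Eb–G–Bbb–Db.
Third inversion places the seventh in the bass, which is Db.

Db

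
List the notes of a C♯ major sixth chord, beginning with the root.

C#  E#  G#  A#

C♯ major sixth: major sixth on C#.
- root: C#
- major 3rd: E#
- perfect 5th: G#
- major 6th: A#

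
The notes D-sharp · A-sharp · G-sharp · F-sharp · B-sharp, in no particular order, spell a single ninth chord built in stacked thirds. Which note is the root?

Stacking in thirds gives G-sharp – B-sharp – D-sharp – F-sharp – A-sharp, so G-sharp is the root — G-sharp dominant ninth.

G-sharp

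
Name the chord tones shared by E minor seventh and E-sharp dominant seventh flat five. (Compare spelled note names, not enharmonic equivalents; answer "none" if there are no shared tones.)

E minor seventh = E, G, B, D.
E-sharp dominant seventh flat five = E-sharp, G-double-sharp, B, D-sharp.
Shared: B.

B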